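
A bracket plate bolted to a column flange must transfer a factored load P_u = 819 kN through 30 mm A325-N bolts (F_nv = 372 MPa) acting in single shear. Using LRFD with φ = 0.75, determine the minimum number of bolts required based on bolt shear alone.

A_b = π·30²/4 = 706.9 mm².
Per-bolt design strength φR_n = 0.75 × 372 × 706.9 × 1 / 1000 = 197.2 kN.
n ≥ 819 / 197.2 = 4.153 → use 5 bolts.

5 bolts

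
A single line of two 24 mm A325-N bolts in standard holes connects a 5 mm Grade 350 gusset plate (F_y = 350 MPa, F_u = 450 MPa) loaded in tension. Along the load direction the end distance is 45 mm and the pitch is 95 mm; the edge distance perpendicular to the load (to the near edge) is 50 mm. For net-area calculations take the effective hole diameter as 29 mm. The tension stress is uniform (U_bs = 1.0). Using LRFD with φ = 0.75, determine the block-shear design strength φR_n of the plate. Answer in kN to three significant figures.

Shear plane L_v = 45 + 1·95 = 140 mm; A_gv = 140 × 5 = 700 mm².
A_nv = (140 − 1.5·29) × 5 = 482.5 mm².
A_nt = (50 − 0.5·29) × 5 = 177.5 mm².
0.6 F_u A_nv = 130.3 kN; 0.6 F_y A_gv = 147 kN → shear rupture governs the shear term.
R_n = 130.3 + 1.0 × 450 × 177.5 / 1000 = 210.2 kN.
Design strength φR_n = 0.75 × 210.2 = 158 kN.

158 kN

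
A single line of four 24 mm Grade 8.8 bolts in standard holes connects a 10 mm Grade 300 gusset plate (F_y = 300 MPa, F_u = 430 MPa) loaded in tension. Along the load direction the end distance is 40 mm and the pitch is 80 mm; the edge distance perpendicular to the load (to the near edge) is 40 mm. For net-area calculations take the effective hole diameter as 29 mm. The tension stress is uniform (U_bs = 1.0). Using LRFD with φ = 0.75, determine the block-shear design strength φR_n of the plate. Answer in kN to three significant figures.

Shear plane L_v = 40 + 3·80 = 280 mm; A_gv = 280 × 10 = 2800 mm².
A_nv = (280 − 3.5·29) × 10 = 1785 mm².
A_nt = (40 − 0.5·29) × 10 = 255 mm².
0.6 F_u A_nv = 460.5 kN; 0.6 F_y A_gv = 504 kN → shear rupture governs the shear term.
R_n = 460.5 + 1.0 × 430 × 255 / 1000 = 570.2 kN.
Design strength φR_n = 0.75 × 570.2 = 428 kN.

428 kN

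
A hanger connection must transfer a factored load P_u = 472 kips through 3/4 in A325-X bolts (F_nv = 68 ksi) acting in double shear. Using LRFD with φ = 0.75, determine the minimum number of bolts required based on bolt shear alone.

A_b = π·0.75²/4 = 0.4418 in².
Per-bolt design strength φR_n = 0.75 × 68 × 0.4418 × 2 = 45.06 kips.
n ≥ 472 / 45.06 = 10.47 → use 11 bolts.

11 bolts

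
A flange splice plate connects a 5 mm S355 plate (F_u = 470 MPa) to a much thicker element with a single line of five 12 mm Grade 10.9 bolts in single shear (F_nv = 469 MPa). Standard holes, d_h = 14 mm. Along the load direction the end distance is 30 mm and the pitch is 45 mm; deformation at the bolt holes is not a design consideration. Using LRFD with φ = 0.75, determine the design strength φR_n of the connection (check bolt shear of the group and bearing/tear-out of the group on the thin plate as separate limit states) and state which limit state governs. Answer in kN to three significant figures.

199 kN (bolt shear governs)

Bolt shear: A_b = π·12²/4 = 113.1 mm²; R_n = 469 × 113.1 × 5 × 1 / 1000 = 265.2 kN → 0.75 × 265.2 = 199 kN.
Bearing (1.5 l_c t F_u ≤ 3.0 d t F_u): upper limit = 3.0·12·5·470 / 1000 = 84.6 kN.
  Edge l_c = 30 − 14/2 = 23 → r_n = 81.08 kN; interior l_c = 45 − 14 = 31 → r_n = 84.6 kN.
  R_n,bearing = 1·81.08 + 4·84.6 = 419.5 kN → 0.75 × 419.5 = 315 kN.
Bolt shear governs: 199 kN.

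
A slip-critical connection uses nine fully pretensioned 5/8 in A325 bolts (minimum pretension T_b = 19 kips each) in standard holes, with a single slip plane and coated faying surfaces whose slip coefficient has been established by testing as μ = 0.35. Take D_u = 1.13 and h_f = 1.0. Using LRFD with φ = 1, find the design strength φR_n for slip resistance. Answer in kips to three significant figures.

R_n = μ · D_u · h_f · T_b · n_s · n_b = 0.35 × 1.13 × 1.0 × 19 × 1 × 9 = 67.63 kips.
Design strength φR_n = 1 × 67.63 = 67.6 kips.

67.6 kips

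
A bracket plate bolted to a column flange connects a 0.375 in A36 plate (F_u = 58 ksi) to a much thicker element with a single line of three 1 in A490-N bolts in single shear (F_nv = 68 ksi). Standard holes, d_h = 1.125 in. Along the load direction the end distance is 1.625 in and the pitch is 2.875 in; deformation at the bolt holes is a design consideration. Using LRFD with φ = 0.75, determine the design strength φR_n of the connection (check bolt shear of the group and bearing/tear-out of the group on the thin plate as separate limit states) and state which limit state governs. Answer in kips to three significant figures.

89.3 kips (bearing governs)

Bolt shear: A_b = π·1²/4 = 0.7854 in²; R_n = 68 × 0.7854 × 3 × 1 = 160.2 kips → 0.75 × 160.2 = 120 kips.
Bearing (1.2 l_c t F_u ≤ 2.4 d t F_u): upper limit = 2.4·1·0.375·58 = 52.2 kips.
  Edge l_c = 1.625 − 1.125/2 = 1.062 → r_n = 27.73 kips; interior l_c = 2.875 − 1.125 = 1.75 → r_n = 45.68 kips.
  R_n,bearing = 1·27.73 + 2·45.68 = 119.1 kips → 0.75 × 119.1 = 89.3 kips.
Bearing governs: 89.3 kips.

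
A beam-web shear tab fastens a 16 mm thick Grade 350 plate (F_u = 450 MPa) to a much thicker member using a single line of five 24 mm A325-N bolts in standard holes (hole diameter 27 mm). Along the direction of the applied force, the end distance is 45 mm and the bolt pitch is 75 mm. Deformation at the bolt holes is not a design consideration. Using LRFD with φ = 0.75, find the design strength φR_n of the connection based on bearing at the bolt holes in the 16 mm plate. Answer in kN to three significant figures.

Per bolt r_n = 1.5 l_c t F_u ≤ 3.0 d t F_u; upper limit = 3.0 × 24 × 16 × 450 / 1000 = 518.4 kN.
Edge bolt: l_c = 45 − 27/2 = 31.5 mm → 1.5 × 31.5 × 16 × 450 / 1000 = 340.2 → r_n = 340.2 kN.
Interior bolts: l_c = 75 − 27 = 48 mm → 1.5 × 48 × 16 × 450 / 1000 = 518.4 → r_n = 518.4 kN.
R_n = 1 × 340.2 + 4 × 518.4 = 2414 kN.
Design strength φR_n = 0.75 × 2414 = 1810 kN.

1810 kN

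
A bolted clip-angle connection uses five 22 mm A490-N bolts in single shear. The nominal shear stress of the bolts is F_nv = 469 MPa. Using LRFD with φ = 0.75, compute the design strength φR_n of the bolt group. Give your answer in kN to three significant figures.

669 kN

A_b = π × 22² / 4 = 380.1 mm².
R_n = F_nv · A_b · n · n_s = 469 × 380.1 × 5 × 1 / 1000 = 891.4 kN.
Design strength φR_n = 0.75 × 891.4 = 669 kN.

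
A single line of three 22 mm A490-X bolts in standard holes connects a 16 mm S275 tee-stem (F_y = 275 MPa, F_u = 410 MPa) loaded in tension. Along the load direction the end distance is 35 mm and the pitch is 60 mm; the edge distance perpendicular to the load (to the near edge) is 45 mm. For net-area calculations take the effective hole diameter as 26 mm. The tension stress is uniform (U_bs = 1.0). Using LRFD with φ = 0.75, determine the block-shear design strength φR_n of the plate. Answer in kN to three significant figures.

Shear plane L_v = 35 + 2·60 = 155 mm; A_gv = 155 × 16 = 2480 mm².
A_nv = (155 − 2.5·26) × 16 = 1440 mm².
A_nt = (45 − 0.5·26) × 16 = 512 mm².
0.6 F_u A_nv = 354.2 kN; 0.6 F_y A_gv = 409.2 kN → shear rupture governs the shear term.
R_n = 354.2 + 1.0 × 410 × 512 / 1000 = 564.2 kN.
Design strength φR_n = 0.75 × 564.2 = 423 kN.

423 kN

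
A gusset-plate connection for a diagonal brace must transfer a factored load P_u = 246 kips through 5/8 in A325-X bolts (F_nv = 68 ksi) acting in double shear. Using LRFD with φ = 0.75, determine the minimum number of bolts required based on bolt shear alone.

8 bolts

A_b = π·0.625²/4 = 0.3068 in².
Per-bolt design strength φR_n = 0.75 × 68 × 0.3068 × 2 = 31.29 kips.
n ≥ 246 / 31.29 = 7.861 → use 8 bolts.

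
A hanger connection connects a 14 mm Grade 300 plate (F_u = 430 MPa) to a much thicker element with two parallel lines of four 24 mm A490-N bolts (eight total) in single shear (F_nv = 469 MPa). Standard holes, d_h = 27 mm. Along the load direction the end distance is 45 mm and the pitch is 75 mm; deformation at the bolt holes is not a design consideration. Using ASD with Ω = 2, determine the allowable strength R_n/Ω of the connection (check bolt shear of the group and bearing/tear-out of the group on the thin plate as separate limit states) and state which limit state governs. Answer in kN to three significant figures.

Bolt shear: A_b = π·24²/4 = 452.4 mm²; R_n = 469 × 452.4 × 8 × 1 / 1000 = 1697 kN → 1697 / 2 = 849 kN.
Bearing (1.5 l_c t F_u ≤ 3.0 d t F_u): upper limit = 3.0·24·14·430 / 1000 = 433.4 kN.
  Edge l_c = 45 − 27/2 = 31.5 → r_n = 284.4 kN; interior l_c = 75 − 27 = 48 → r_n = 433.4 kN.
  R_n,bearing = 2·284.4 + 6·433.4 = 3170 kN → 3170 / 2 = 1580 kN.
Bolt shear governs: 849 kN.

849 kN (bolt shear governs)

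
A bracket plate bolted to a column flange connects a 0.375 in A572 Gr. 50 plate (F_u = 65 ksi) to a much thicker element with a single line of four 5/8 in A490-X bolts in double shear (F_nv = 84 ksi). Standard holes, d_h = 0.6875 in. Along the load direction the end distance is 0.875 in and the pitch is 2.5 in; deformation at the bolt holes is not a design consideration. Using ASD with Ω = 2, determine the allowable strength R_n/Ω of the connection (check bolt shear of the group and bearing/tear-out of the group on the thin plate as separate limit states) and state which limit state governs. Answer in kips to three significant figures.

78.3 kips (bearing governs)

Bolt shear: A_b = π·0.625²/4 = 0.3068 in²; R_n = 84 × 0.3068 × 4 × 2 = 206.2 kips → 206.2 / 2 = 103 kips.
Bearing (1.5 l_c t F_u ≤ 3.0 d t F_u): upper limit = 3.0·0.625·0.375·65 = 45.7 kips.
  Edge l_c = 0.875 − 0.6875/2 = 0.5312 → r_n = 19.42 kips; interior l_c = 2.5 − 0.6875 = 1.812 → r_n = 45.7 kips.
  R_n,bearing = 1·19.42 + 3·45.7 = 156.5 kips → 156.5 / 2 = 78.3 kips.
Bearing governs: 78.3 kips.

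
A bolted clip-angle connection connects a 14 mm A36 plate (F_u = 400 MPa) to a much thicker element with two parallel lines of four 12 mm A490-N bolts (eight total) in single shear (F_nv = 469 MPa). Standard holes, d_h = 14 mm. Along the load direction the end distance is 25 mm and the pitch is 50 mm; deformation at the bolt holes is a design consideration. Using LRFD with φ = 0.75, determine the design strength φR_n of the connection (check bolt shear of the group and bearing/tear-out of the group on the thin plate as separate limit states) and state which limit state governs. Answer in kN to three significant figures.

318 kN (bolt shear governs)

Bolt shear: A_b = π·12²/4 = 113.1 mm²; R_n = 469 × 113.1 × 8 × 1 / 1000 = 424.3 kN → 0.75 × 424.3 = 318 kN.
Bearing (1.2 l_c t F_u ≤ 2.4 d t F_u): upper limit = 2.4·12·14·400 / 1000 = 161.3 kN.
  Edge l_c = 25 − 14/2 = 18 → r_n = 121 kN; interior l_c = 50 − 14 = 36 → r_n = 161.3 kN.
  R_n,bearing = 2·121 + 6·161.3 = 1210 kN → 0.75 × 1210 = 907 kN.
Bolt shear governs: 318 kN.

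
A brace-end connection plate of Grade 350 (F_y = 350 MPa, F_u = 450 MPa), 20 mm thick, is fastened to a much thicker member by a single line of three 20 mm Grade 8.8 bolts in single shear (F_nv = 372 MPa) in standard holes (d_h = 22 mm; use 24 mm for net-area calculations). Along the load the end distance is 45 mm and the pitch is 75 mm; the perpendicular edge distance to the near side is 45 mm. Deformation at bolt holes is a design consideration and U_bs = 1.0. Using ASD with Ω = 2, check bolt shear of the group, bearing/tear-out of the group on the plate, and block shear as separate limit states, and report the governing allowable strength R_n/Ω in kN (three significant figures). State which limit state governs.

175 kN (bolt shear governs)

Bolt shear: A_b = π·20²/4 = 314.2 mm²; R_n = 372 × 314.2 × 3 × 1 / 1000 = 350.6 kN → 350.6 / 2 = 175 kN.
Bearing: edge l_c = 34, r_n = 367.2 kN; interior l_c = 53, r_n = 432 kN; R_n = 367.2 + 2·432 = 1231 kN → 616 kN.
Block shear: A_gv = 3900, A_nv = 2700, A_nt = 660 mm²; R_n = min(0.6F_uA_nv, 0.6F_yA_gv) + U_bs·F_u·A_nt = 1026 kN → 513 kN.
Bolt shear governs: 175 kN.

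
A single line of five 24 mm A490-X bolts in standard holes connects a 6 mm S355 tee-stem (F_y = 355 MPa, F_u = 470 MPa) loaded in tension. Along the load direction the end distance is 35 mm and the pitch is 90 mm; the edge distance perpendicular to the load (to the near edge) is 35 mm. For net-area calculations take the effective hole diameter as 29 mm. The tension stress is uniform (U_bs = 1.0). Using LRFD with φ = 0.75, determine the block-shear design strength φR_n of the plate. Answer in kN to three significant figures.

379 kN

Shear plane L_v = 35 + 4·90 = 395 mm; A_gv = 395 × 6 = 2370 mm².
A_nv = (395 − 4.5·29) × 6 = 1587 mm².
A_nt = (35 − 0.5·29) × 6 = 123 mm².
0.6 F_u A_nv = 447.5 kN; 0.6 F_y A_gv = 504.8 kN → shear rupture governs the shear term.
R_n = 447.5 + 1.0 × 470 × 123 / 1000 = 505.3 kN.
Design strength φR_n = 0.75 × 505.3 = 379 kN.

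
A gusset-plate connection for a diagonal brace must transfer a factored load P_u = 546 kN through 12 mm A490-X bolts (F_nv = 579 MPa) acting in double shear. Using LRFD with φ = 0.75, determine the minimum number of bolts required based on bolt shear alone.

6 bolts

A_b = π·12²/4 = 113.1 mm².
Per-bolt design strength φR_n = 0.75 × 579 × 113.1 × 2 / 1000 = 98.23 kN.
n ≥ 546 / 98.23 = 5.559 → use 6 bolts.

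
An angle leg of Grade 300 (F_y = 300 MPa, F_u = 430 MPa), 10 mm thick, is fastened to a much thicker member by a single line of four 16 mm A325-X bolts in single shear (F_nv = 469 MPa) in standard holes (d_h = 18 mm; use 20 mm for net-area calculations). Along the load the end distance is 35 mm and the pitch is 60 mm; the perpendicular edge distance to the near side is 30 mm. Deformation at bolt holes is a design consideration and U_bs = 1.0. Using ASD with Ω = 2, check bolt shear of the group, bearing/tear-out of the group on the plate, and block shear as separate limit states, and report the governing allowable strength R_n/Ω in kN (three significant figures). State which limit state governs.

Bolt shear: A_b = π·16²/4 = 201.1 mm²; R_n = 469 × 201.1 × 4 × 1 / 1000 = 377.2 kN → 377.2 / 2 = 189 kN.
Bearing: edge l_c = 26, r_n = 134.2 kN; interior l_c = 42, r_n = 165.1 kN; R_n = 134.2 + 3·165.1 = 629.5 kN → 315 kN.
Block shear: A_gv = 2150, A_nv = 1450, A_nt = 200 mm²; R_n = min(0.6F_uA_nv, 0.6F_yA_gv) + U_bs·F_u·A_nt = 460.1 kN → 230 kN.
Bolt shear governs: 189 kN.

189 kN (bolt shear governs)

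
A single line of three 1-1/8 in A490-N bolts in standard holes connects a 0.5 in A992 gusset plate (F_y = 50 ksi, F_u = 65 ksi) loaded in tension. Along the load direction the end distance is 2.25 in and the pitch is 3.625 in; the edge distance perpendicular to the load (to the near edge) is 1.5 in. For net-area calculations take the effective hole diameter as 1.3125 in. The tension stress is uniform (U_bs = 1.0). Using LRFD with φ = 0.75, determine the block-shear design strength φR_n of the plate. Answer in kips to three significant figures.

112 kips

Shear plane L_v = 2.25 + 2·3.625 = 9.5 in; A_gv = 9.5 × 0.5 = 4.75 in².
A_nv = (9.5 − 2.5·1.3125) × 0.5 = 3.109 in².
A_nt = (1.5 − 0.5·1.3125) × 0.5 = 0.4219 in².
0.6 F_u A_nv = 121.3 kips; 0.6 F_y A_gv = 142.5 kips → shear rupture governs the shear term.
R_n = 121.3 + 1.0 × 65 × 0.4219 = 148.7 kips.
Design strength φR_n = 0.75 × 148.7 = 112 kips.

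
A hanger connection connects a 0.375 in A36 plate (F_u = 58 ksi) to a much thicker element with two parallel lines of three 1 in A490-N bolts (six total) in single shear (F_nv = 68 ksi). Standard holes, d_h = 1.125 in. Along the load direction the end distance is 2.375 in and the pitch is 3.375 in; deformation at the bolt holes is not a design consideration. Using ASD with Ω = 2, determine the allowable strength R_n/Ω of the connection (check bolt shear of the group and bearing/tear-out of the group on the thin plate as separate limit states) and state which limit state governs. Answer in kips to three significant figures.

160 kips (bolt shear governs)

Bolt shear: A_b = π·1²/4 = 0.7854 in²; R_n = 68 × 0.7854 × 6 × 1 = 320.4 kips → 320.4 / 2 = 160 kips.
Bearing (1.5 l_c t F_u ≤ 3.0 d t F_u): upper limit = 3.0·1·0.375·58 = 65.25 kips.
  Edge l_c = 2.375 − 1.125/2 = 1.812 → r_n = 59.13 kips; interior l_c = 3.375 − 1.125 = 2.25 → r_n = 65.25 kips.
  R_n,bearing = 2·59.13 + 4·65.25 = 379.3 kips → 379.3 / 2 = 190 kips.
Bolt shear governs: 160 kips.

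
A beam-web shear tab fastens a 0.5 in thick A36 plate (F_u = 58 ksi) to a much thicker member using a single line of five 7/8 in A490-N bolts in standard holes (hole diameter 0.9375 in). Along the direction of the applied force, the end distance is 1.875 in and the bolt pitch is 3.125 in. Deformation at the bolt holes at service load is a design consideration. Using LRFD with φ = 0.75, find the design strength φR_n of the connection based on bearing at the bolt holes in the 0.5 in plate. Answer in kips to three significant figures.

Per bolt r_n = 1.2 l_c t F_u ≤ 2.4 d t F_u; upper limit = 2.4 × 0.875 × 0.5 × 58 = 60.9 kips.
Edge bolt: l_c = 1.875 − 0.9375/2 = 1.406 in → 1.2 × 1.406 × 0.5 × 58 = 48.94 → r_n = 48.94 kips.
Interior bolts: l_c = 3.125 − 0.9375 = 2.188 in → 1.2 × 2.188 × 0.5 × 58 = 76.12 → r_n = 60.9 kips.
R_n = 1 × 48.94 + 4 × 60.9 = 292.5 kips.
Design strength φR_n = 0.75 × 292.5 = 219 kips.

219 kips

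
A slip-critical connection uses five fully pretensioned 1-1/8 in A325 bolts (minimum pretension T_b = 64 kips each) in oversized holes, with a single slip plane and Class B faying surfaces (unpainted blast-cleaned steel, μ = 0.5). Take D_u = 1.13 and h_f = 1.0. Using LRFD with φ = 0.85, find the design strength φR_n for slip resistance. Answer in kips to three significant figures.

154 kips

R_n = μ · D_u · h_f · T_b · n_s · n_b = 0.5 × 1.13 × 1.0 × 64 × 1 × 5 = 180.8 kips.
Design strength φR_n = 0.85 × 180.8 = 154 kips.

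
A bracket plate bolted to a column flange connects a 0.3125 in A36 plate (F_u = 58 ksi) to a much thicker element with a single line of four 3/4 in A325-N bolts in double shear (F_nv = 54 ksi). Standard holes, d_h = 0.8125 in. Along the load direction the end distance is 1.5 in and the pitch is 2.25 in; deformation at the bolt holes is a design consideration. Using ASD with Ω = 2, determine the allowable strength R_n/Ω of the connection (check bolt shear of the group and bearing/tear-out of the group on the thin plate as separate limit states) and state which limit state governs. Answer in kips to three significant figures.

58.8 kips (bearing governs)

Bolt shear: A_b = π·0.75²/4 = 0.4418 in²; R_n = 54 × 0.4418 × 4 × 2 = 190.9 kips → 190.9 / 2 = 95.4 kips.
Bearing (1.2 l_c t F_u ≤ 2.4 d t F_u): upper limit = 2.4·0.75·0.3125·58 = 32.62 kips.
  Edge l_c = 1.5 − 0.8125/2 = 1.094 → r_n = 23.79 kips; interior l_c = 2.25 − 0.8125 = 1.438 → r_n = 31.27 kips.
  R_n,bearing = 1·23.79 + 3·31.27 = 117.6 kips → 117.6 / 2 = 58.8 kips.
Bearing governs: 58.8 kips.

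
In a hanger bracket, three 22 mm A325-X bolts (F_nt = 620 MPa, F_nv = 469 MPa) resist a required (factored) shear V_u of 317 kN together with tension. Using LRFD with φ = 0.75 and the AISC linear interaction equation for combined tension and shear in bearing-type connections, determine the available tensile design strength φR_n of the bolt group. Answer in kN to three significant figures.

A_b = π·22²/4 = 380.1 mm²; f_rv = 317 × 1000 / (3 × 380.1) = 278 MPa.
F'_nt = 1.3 F_nt − (F_nt / φF_nv) f_rv = 1.3·620 − (620/(0.75·469))·278 = 316 MPa, capped at F_nt → F'_nt = 316 MPa.
R_n = F'_nt · A_b · n = 316 × 380.1 × 3 / 1000 = 360.4 kN.
Design strength φR_n = 0.75 × 360.4 = 270 kN.

270 kN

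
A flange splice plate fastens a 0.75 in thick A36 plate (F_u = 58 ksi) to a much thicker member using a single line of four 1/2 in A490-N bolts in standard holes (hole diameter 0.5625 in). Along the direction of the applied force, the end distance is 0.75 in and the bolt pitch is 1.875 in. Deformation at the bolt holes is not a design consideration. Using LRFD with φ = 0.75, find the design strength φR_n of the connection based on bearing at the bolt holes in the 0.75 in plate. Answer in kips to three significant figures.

Per bolt r_n = 1.5 l_c t F_u ≤ 3.0 d t F_u; upper limit = 3.0 × 0.5 × 0.75 × 58 = 65.25 kips.
Edge bolt: l_c = 0.75 − 0.5625/2 = 0.4688 in → 1.5 × 0.4688 × 0.75 × 58 = 30.59 → r_n = 30.59 kips.
Interior bolts: l_c = 1.875 − 0.5625 = 1.312 in → 1.5 × 1.312 × 0.75 × 58 = 85.64 → r_n = 65.25 kips.
R_n = 1 × 30.59 + 3 × 65.25 = 226.3 kips.
Design strength φR_n = 0.75 × 226.3 = 170 kips.

170 kips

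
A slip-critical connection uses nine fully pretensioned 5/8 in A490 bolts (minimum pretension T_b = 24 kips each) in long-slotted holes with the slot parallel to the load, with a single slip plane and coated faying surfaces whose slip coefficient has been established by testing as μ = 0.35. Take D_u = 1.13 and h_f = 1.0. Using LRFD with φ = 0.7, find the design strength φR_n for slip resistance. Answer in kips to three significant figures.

59.8 kips

R_n = μ · D_u · h_f · T_b · n_s · n_b = 0.35 × 1.13 × 1.0 × 24 × 1 × 9 = 85.43 kips.
Design strength φR_n = 0.7 × 85.43 = 59.8 kips.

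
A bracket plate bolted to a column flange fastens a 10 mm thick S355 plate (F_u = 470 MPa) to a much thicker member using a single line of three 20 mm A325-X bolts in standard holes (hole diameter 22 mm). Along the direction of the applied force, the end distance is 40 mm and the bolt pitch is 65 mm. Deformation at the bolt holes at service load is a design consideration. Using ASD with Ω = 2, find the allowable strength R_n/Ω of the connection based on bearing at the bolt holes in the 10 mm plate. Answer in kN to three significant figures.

Per bolt r_n = 1.2 l_c t F_u ≤ 2.4 d t F_u; upper limit = 2.4 × 20 × 10 × 470 / 1000 = 225.6 kN.
Edge bolt: l_c = 40 − 22/2 = 29 mm → 1.2 × 29 × 10 × 470 / 1000 = 163.6 → r_n = 163.6 kN.
Interior bolts: l_c = 65 − 22 = 43 mm → 1.2 × 43 × 10 × 470 / 1000 = 242.5 → r_n = 225.6 kN.
R_n = 1 × 163.6 + 2 × 225.6 = 614.8 kN.
Allowable strength R_n/Ω = 614.8 / 2 = 307 kN.

307 kN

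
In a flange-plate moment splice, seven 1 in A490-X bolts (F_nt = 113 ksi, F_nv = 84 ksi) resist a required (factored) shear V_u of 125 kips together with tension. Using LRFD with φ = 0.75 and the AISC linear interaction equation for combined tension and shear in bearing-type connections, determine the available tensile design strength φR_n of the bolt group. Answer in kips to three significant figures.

A_b = π·1²/4 = 0.7854 in²; f_rv = 125 / (7 × 0.7854) = 22.74 ksi.
F'_nt = 1.3 F_nt − (F_nt / φF_nv) f_rv = 1.3·113 − (113/(0.75·84))·22.74 = 106.1 ksi, capped at F_nt → F'_nt = 106.1 ksi.
R_n = F'_nt · A_b · n = 106.1 × 0.7854 × 7 = 583.4 kips.
Design strength φR_n = 0.75 × 583.4 = 438 kips.

438 kips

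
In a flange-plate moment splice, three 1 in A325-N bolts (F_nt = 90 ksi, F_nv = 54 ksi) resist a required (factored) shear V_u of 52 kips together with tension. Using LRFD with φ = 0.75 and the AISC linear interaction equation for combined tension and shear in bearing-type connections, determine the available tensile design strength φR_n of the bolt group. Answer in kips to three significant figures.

A_b = π·1²/4 = 0.7854 in²; f_rv = 52 / (3 × 0.7854) = 22.07 ksi.
F'_nt = 1.3 F_nt − (F_nt / φF_nv) f_rv = 1.3·90 − (90/(0.75·54))·22.07 = 67.96 ksi, capped at F_nt → F'_nt = 67.96 ksi.
R_n = F'_nt · A_b · n = 67.96 × 0.7854 × 3 = 160.1 kips.
Design strength φR_n = 0.75 × 160.1 = 120 kips.

120 kips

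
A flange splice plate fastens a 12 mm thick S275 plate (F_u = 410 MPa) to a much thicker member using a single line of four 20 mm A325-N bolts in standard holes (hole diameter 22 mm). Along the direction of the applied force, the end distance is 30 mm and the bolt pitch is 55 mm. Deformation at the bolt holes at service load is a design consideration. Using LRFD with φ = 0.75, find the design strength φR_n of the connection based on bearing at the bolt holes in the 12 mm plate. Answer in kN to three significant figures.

Per bolt r_n = 1.2 l_c t F_u ≤ 2.4 d t F_u; upper limit = 2.4 × 20 × 12 × 410 / 1000 = 236.2 kN.
Edge bolt: l_c = 30 − 22/2 = 19 mm → 1.2 × 19 × 12 × 410 / 1000 = 112.2 → r_n = 112.2 kN.
Interior bolts: l_c = 55 − 22 = 33 mm → 1.2 × 33 × 12 × 410 / 1000 = 194.8 → r_n = 194.8 kN.
R_n = 1 × 112.2 + 3 × 194.8 = 696.7 kN.
Design strength φR_n = 0.75 × 696.7 = 523 kN.

523 kN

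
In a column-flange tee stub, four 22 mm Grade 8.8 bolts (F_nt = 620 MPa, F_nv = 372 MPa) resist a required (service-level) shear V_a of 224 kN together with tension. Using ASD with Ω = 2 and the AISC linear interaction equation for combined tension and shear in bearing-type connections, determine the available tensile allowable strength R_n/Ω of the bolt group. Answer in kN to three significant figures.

239 kN

A_b = π·22²/4 = 380.1 mm²; f_rv = 224 × 1000 / (4 × 380.1) = 147.3 MPa.
F'_nt = 1.3 F_nt − (Ω F_nt / F_nv) f_rv = 1.3·620 − (2·620/372)·147.3 = 314.9 MPa, capped at F_nt → F'_nt = 314.9 MPa.
R_n = F'_nt · A_b · n = 314.9 × 380.1 × 4 / 1000 = 478.9 kN.
Allowable strength R_n/Ω = 478.9 / 2 = 239 kN.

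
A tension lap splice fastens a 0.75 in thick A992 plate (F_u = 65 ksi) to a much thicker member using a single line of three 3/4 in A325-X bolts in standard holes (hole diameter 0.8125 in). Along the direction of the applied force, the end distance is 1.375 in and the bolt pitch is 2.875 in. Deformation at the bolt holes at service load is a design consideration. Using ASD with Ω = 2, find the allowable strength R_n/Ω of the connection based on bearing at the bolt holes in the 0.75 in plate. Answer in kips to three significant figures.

Per bolt r_n = 1.2 l_c t F_u ≤ 2.4 d t F_u; upper limit = 2.4 × 0.75 × 0.75 × 65 = 87.75 kips.
Edge bolt: l_c = 1.375 − 0.8125/2 = 0.9688 in → 1.2 × 0.9688 × 0.75 × 65 = 56.67 → r_n = 56.67 kips.
Interior bolts: l_c = 2.875 − 0.8125 = 2.062 in → 1.2 × 2.062 × 0.75 × 65 = 120.7 → r_n = 87.75 kips.
R_n = 1 × 56.67 + 2 × 87.75 = 232.2 kips.
Allowable strength R_n/Ω = 232.2 / 2 = 116 kips.

116 kips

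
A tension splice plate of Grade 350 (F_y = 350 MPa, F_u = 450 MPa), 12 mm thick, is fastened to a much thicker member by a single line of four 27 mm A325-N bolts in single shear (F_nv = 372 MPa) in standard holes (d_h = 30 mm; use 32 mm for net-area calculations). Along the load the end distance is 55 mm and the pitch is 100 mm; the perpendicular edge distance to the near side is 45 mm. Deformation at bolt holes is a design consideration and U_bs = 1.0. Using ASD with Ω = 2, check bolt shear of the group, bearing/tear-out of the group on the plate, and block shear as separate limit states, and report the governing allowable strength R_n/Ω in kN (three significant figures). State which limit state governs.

426 kN (bolt shear governs)

Bolt shear: A_b = π·27²/4 = 572.6 mm²; R_n = 372 × 572.6 × 4 × 1 / 1000 = 852 kN → 852 / 2 = 426 kN.
Bearing: edge l_c = 40, r_n = 259.2 kN; interior l_c = 70, r_n = 349.9 kN; R_n = 259.2 + 3·349.9 = 1309 kN → 654 kN.
Block shear: A_gv = 4260, A_nv = 2916, A_nt = 348 mm²; R_n = min(0.6F_uA_nv, 0.6F_yA_gv) + U_bs·F_u·A_nt = 943.9 kN → 472 kN.
Bolt shear governs: 426 kN.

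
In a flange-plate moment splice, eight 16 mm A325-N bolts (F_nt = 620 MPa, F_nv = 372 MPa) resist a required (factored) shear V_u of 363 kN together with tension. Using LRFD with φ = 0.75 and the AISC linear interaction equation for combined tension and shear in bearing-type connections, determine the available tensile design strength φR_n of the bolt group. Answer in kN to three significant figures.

367 kN

A_b = π·16²/4 = 201.1 mm²; f_rv = 363 × 1000 / (8 × 201.1) = 225.7 MPa.
F'_nt = 1.3 F_nt − (F_nt / φF_nv) f_rv = 1.3·620 − (620/(0.75·372))·225.7 = 304.5 MPa, capped at F_nt → F'_nt = 304.5 MPa.
R_n = F'_nt · A_b · n = 304.5 × 201.1 × 8 / 1000 = 489.8 kN.
Design strength φR_n = 0.75 × 489.8 = 367 kN.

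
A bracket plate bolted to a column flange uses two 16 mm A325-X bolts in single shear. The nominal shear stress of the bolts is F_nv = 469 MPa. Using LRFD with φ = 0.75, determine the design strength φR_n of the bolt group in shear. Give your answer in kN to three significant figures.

A_b = π × 16² / 4 = 201.1 mm².
R_n = F_nv · A_b · n · n_s = 469 × 201.1 × 2 × 1 / 1000 = 188.6 kN.
Design strength φR_n = 0.75 × 188.6 = 141 kN.

141 kN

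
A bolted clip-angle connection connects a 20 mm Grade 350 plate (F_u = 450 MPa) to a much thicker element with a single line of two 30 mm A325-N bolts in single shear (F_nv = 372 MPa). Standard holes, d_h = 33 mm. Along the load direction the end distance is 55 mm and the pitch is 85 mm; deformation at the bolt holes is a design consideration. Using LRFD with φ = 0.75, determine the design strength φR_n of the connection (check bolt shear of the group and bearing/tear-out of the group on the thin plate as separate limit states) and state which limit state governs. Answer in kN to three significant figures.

Bolt shear: A_b = π·30²/4 = 706.9 mm²; R_n = 372 × 706.9 × 2 × 1 / 1000 = 525.9 kN → 0.75 × 525.9 = 394 kN.
Bearing (1.2 l_c t F_u ≤ 2.4 d t F_u): upper limit = 2.4·30·20·450 / 1000 = 648 kN.
  Edge l_c = 55 − 33/2 = 38.5 → r_n = 415.8 kN; interior l_c = 85 − 33 = 52 → r_n = 561.6 kN.
  R_n,bearing = 1·415.8 + 1·561.6 = 977.4 kN → 0.75 × 977.4 = 733 kN.
Bolt shear governs: 394 kN.

394 kN (bolt shear governs)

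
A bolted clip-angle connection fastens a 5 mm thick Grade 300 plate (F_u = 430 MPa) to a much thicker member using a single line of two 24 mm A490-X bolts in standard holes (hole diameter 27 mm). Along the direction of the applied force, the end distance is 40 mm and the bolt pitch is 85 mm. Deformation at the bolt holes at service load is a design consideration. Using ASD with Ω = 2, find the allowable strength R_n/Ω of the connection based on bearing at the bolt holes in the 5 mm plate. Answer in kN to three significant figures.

Per bolt r_n = 1.2 l_c t F_u ≤ 2.4 d t F_u; upper limit = 2.4 × 24 × 5 × 430 / 1000 = 123.8 kN.
Edge bolt: l_c = 40 − 27/2 = 26.5 mm → 1.2 × 26.5 × 5 × 430 / 1000 = 68.37 → r_n = 68.37 kN.
Interior bolts: l_c = 85 − 27 = 58 mm → 1.2 × 58 × 5 × 430 / 1000 = 149.6 → r_n = 123.8 kN.
R_n = 1 × 68.37 + 1 × 123.8 = 192.2 kN.
Allowable strength R_n/Ω = 192.2 / 2 = 96.1 kN.

96.1 kN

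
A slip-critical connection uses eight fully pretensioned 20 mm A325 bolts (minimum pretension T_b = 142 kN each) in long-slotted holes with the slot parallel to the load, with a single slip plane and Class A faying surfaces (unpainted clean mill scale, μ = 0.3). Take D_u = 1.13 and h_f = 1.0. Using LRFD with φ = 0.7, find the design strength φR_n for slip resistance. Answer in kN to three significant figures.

270 kN

R_n = μ · D_u · h_f · T_b · n_s · n_b = 0.3 × 1.13 × 1.0 × 142 × 1 × 8 = 385.1 kN.
Design strength φR_n = 0.7 × 385.1 = 270 kN.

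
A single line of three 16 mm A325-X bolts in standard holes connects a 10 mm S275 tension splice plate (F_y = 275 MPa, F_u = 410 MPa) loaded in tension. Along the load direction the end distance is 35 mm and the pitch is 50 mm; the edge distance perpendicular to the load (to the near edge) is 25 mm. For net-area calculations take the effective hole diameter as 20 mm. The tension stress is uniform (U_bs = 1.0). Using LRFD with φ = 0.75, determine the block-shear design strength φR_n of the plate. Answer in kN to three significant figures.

203 kN

Shear plane L_v = 35 + 2·50 = 135 mm; A_gv = 135 × 10 = 1350 mm².
A_nv = (135 − 2.5·20) × 10 = 850 mm².
A_nt = (25 − 0.5·20) × 10 = 150 mm².
0.6 F_u A_nv = 209.1 kN; 0.6 F_y A_gv = 222.8 kN → shear rupture governs the shear term.
R_n = 209.1 + 1.0 × 410 × 150 / 1000 = 270.6 kN.
Design strength φR_n = 0.75 × 270.6 = 203 kN.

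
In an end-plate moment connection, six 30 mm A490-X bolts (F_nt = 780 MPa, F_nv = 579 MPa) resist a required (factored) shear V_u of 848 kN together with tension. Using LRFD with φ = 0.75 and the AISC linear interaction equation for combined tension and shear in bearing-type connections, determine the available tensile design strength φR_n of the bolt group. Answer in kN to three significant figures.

2080 kN

A_b = π·30²/4 = 706.9 mm²; f_rv = 848 × 1000 / (6 × 706.9) = 199.9 MPa.
F'_nt = 1.3 F_nt − (F_nt / φF_nv) f_rv = 1.3·780 − (780/(0.75·579))·199.9 = 654.9 MPa, capped at F_nt → F'_nt = 654.9 MPa.
R_n = F'_nt · A_b · n = 654.9 × 706.9 × 6 / 1000 = 2777 kN.
Design strength φR_n = 0.75 × 2777 = 2080 kN.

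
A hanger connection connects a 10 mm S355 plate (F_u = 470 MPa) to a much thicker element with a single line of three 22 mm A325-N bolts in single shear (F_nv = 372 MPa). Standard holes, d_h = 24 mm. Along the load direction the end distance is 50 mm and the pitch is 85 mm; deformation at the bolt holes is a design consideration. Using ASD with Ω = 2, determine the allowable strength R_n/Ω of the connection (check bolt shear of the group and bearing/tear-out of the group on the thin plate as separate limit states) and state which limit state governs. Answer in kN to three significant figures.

212 kN (bolt shear governs)

Bolt shear: A_b = π·22²/4 = 380.1 mm²; R_n = 372 × 380.1 × 3 × 1 / 1000 = 424.2 kN → 424.2 / 2 = 212 kN.
Bearing (1.2 l_c t F_u ≤ 2.4 d t F_u): upper limit = 2.4·22·10·470 / 1000 = 248.2 kN.
  Edge l_c = 50 − 24/2 = 38 → r_n = 214.3 kN; interior l_c = 85 − 24 = 61 → r_n = 248.2 kN.
  R_n,bearing = 1·214.3 + 2·248.2 = 710.6 kN → 710.6 / 2 = 355 kN.
Bolt shear governs: 212 kN.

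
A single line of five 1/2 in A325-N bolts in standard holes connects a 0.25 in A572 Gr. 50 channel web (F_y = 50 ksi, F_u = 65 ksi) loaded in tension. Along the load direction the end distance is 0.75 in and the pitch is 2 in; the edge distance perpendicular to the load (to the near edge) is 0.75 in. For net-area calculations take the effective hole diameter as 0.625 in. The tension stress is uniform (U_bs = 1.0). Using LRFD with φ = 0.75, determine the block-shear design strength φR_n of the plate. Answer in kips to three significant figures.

Shear plane L_v = 0.75 + 4·2 = 8.75 in; A_gv = 8.75 × 0.25 = 2.188 in².
A_nv = (8.75 − 4.5·0.625) × 0.25 = 1.484 in².
A_nt = (0.75 − 0.5·0.625) × 0.25 = 0.1094 in².
0.6 F_u A_nv = 57.89 kips; 0.6 F_y A_gv = 65.62 kips → shear rupture governs the shear term.
R_n = 57.89 + 1.0 × 65 × 0.1094 = 65 kips.
Design strength φR_n = 0.75 × 65 = 48.8 kips.

48.8 kips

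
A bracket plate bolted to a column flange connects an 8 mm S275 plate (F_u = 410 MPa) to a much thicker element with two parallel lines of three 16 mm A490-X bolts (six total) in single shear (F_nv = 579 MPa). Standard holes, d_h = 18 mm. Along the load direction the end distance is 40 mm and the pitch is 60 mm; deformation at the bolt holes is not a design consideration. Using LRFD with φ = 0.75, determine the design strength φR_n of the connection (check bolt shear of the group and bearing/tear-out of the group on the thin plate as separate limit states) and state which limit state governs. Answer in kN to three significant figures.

Bolt shear: A_b = π·16²/4 = 201.1 mm²; R_n = 579 × 201.1 × 6 × 1 / 1000 = 698.5 kN → 0.75 × 698.5 = 524 kN.
Bearing (1.5 l_c t F_u ≤ 3.0 d t F_u): upper limit = 3.0·16·8·410 / 1000 = 157.4 kN.
  Edge l_c = 40 − 18/2 = 31 → r_n = 152.5 kN; interior l_c = 60 − 18 = 42 → r_n = 157.4 kN.
  R_n,bearing = 2·152.5 + 4·157.4 = 934.8 kN → 0.75 × 934.8 = 701 kN.
Bolt shear governs: 524 kN.

524 kN (bolt shear governs)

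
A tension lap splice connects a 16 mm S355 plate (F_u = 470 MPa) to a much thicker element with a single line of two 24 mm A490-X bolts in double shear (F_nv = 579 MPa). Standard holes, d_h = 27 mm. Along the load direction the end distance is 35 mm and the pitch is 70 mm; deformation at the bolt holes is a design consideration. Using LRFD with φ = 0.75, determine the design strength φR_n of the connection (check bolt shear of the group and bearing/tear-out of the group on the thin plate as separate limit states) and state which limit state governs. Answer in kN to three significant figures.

Bolt shear: A_b = π·24²/4 = 452.4 mm²; R_n = 579 × 452.4 × 2 × 2 / 1000 = 1048 kN → 0.75 × 1048 = 786 kN.
Bearing (1.2 l_c t F_u ≤ 2.4 d t F_u): upper limit = 2.4·24·16·470 / 1000 = 433.2 kN.
  Edge l_c = 35 − 27/2 = 21.5 → r_n = 194 kN; interior l_c = 70 − 27 = 43 → r_n = 388 kN.
  R_n,bearing = 1·194 + 1·388 = 582 kN → 0.75 × 582 = 437 kN.
Bearing governs: 437 kN.

437 kN (bearing governs)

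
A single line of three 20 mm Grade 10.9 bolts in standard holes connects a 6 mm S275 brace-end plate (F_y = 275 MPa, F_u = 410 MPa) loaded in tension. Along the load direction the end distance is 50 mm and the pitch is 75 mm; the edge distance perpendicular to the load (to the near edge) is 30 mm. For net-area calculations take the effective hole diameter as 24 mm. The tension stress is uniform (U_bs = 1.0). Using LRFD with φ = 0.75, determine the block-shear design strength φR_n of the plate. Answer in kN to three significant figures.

182 kN

Shear plane L_v = 50 + 2·75 = 200 mm; A_gv = 200 × 6 = 1200 mm².
A_nv = (200 − 2.5·24) × 6 = 840 mm².
A_nt = (30 − 0.5·24) × 6 = 108 mm².
0.6 F_u A_nv = 206.6 kN; 0.6 F_y A_gv = 198 kN → shear yielding governs the shear term.
R_n = 198 + 1.0 × 410 × 108 / 1000 = 242.3 kN.
Design strength φR_n = 0.75 × 242.3 = 182 kN.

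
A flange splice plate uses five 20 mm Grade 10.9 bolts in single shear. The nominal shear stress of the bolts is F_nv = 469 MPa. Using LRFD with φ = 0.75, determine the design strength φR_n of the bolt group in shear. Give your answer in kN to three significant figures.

553 kN

A_b = π × 20² / 4 = 314.2 mm².
R_n = F_nv · A_b · n · n_s = 469 × 314.2 × 5 × 1 / 1000 = 736.7 kN.
Design strength φR_n = 0.75 × 736.7 = 553 kN.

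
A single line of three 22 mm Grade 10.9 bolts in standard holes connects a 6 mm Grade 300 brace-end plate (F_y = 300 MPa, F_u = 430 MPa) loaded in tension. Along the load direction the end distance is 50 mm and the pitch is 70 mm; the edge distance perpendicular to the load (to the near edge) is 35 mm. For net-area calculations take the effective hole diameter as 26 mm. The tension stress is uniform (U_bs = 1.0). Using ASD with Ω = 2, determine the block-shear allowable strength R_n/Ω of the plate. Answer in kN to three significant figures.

125 kN

Shear plane L_v = 50 + 2·70 = 190 mm; A_gv = 190 × 6 = 1140 mm².
A_nv = (190 − 2.5·26) × 6 = 750 mm².
A_nt = (35 − 0.5·26) × 6 = 132 mm².
0.6 F_u A_nv = 193.5 kN; 0.6 F_y A_gv = 205.2 kN → shear rupture governs the shear term.
R_n = 193.5 + 1.0 × 430 × 132 / 1000 = 250.3 kN.
Allowable strength R_n/Ω = 250.3 / 2 = 125 kN.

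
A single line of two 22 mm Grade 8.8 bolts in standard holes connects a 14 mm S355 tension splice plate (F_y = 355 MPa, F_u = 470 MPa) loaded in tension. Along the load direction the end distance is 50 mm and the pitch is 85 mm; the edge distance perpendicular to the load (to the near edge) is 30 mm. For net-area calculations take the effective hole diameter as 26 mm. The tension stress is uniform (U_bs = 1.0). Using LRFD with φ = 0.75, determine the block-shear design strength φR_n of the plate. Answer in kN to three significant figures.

Shear plane L_v = 50 + 1·85 = 135 mm; A_gv = 135 × 14 = 1890 mm².
A_nv = (135 − 1.5·26) × 14 = 1344 mm².
A_nt = (30 − 0.5·26) × 14 = 238 mm².
0.6 F_u A_nv = 379 kN; 0.6 F_y A_gv = 402.6 kN → shear rupture governs the shear term.
R_n = 379 + 1.0 × 470 × 238 / 1000 = 490.9 kN.
Design strength φR_n = 0.75 × 490.9 = 368 kN.

368 kN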